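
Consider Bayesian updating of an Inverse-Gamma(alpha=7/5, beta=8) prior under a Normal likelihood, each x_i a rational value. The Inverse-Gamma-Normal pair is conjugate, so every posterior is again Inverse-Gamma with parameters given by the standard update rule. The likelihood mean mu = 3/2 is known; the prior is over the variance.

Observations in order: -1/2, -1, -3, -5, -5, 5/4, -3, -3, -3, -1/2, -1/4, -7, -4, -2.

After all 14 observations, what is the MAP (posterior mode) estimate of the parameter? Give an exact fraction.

12545/752

obs 1: x=-1/2 → posterior Inverse-Gamma(19/10, 10)
obs 2: x=-1 → posterior Inverse-Gamma(12/5, 105/8)
obs 3: x=-3 → posterior Inverse-Gamma(29/10, 93/4)
obs 4: x=-5 → posterior Inverse-Gamma(17/5, 355/8)
obs 5: x=-5 → posterior Inverse-Gamma(39/10, 131/2)
obs 6: x=5/4 → posterior Inverse-Gamma(22/5, 2097/32)
obs 7: x=-3 → posterior Inverse-Gamma(49/10, 2421/32)
obs 8: x=-3 → posterior Inverse-Gamma(27/5, 2745/32)
obs 9: x=-3 → posterior Inverse-Gamma(59/10, 3069/32)
obs 10: x=-1/2 → posterior Inverse-Gamma(32/5, 3133/32)
obs 11: x=-1/4 → posterior Inverse-Gamma(69/10, 1591/16)
obs 12: x=-7 → posterior Inverse-Gamma(37/5, 2169/16)
obs 13: x=-4 → posterior Inverse-Gamma(79/10, 2411/16)
obs 14: x=-2 → posterior Inverse-Gamma(42/5, 2509/16)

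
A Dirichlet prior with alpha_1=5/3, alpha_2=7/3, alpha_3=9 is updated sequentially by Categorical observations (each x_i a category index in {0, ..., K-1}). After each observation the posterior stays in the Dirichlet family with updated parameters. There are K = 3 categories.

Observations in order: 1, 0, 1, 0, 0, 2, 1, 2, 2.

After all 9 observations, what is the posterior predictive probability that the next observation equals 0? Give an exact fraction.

7/33

obs 1: x=1 → posterior Dirichlet(5/3, 10/3, 9)
obs 2: x=0 → posterior Dirichlet(8/3, 10/3, 9)
obs 3: x=1 → posterior Dirichlet(8/3, 13/3, 9)
obs 4: x=0 → posterior Dirichlet(11/3, 13/3, 9)
obs 5: x=0 → posterior Dirichlet(14/3, 13/3, 9)
obs 6: x=2 → posterior Dirichlet(14/3, 13/3, 10)
obs 7: x=1 → posterior Dirichlet(14/3, 16/3, 10)
obs 8: x=2 → posterior Dirichlet(14/3, 16/3, 11)
obs 9: x=2 → posterior Dirichlet(14/3, 16/3, 12)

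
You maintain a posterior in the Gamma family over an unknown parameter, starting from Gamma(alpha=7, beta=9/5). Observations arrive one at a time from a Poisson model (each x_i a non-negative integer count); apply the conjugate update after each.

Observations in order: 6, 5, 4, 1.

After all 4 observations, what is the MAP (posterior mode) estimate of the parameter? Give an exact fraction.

obs 1: x=6 → posterior Gamma(13, 14/5)
obs 2: x=5 → posterior Gamma(18, 19/5)
obs 3: x=4 → posterior Gamma(22, 24/5)
obs 4: x=1 → posterior Gamma(23, 29/5)

110/29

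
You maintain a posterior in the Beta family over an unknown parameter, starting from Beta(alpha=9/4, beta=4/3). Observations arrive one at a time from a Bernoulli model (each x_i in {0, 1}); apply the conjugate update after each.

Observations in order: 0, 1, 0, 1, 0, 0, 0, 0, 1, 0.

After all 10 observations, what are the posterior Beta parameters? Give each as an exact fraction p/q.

obs 1: x=0 → posterior Beta(9/4, 7/3)
obs 2: x=1 → posterior Beta(13/4, 7/3)
obs 3: x=0 → posterior Beta(13/4, 10/3)
obs 4: x=1 → posterior Beta(17/4, 10/3)
obs 5: x=0 → posterior Beta(17/4, 13/3)
obs 6: x=0 → posterior Beta(17/4, 16/3)
obs 7: x=0 → posterior Beta(17/4, 19/3)
obs 8: x=0 → posterior Beta(17/4, 22/3)
obs 9: x=1 → posterior Beta(21/4, 22/3)
obs 10: x=0 → posterior Beta(21/4, 25/3)

alpha=21/4, beta=25/3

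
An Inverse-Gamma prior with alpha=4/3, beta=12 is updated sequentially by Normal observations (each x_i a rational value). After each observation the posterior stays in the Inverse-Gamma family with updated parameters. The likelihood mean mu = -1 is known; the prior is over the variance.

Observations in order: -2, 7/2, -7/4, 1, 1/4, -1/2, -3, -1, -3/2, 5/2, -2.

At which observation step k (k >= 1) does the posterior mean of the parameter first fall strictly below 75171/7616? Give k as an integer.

k = 5

obs 1: x=-2 → posterior Inverse-Gamma(11/6, 25/2)
obs 2: x=7/2 → posterior Inverse-Gamma(7/3, 181/8)
obs 3: x=-7/4 → posterior Inverse-Gamma(17/6, 733/32)
obs 4: x=1 → posterior Inverse-Gamma(10/3, 797/32)
obs 5: x=1/4 → posterior Inverse-Gamma(23/6, 411/16)
obs 6: x=-1/2 → posterior Inverse-Gamma(13/3, 413/16)
obs 7: x=-3 → posterior Inverse-Gamma(29/6, 445/16)
obs 8: x=-1 → posterior Inverse-Gamma(16/3, 445/16)
obs 9: x=-3/2 → posterior Inverse-Gamma(35/6, 447/16)
obs 10: x=5/2 → posterior Inverse-Gamma(19/3, 545/16)
obs 11: x=-2 → posterior Inverse-Gamma(41/6, 553/16)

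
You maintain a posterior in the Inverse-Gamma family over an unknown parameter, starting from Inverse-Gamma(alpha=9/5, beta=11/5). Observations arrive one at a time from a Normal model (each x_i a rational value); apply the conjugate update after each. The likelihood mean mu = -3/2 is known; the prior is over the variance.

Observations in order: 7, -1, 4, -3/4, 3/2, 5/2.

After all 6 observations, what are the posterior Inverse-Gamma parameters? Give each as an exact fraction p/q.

alpha=24/5, beta=10617/160

obs 1: x=7 → posterior Inverse-Gamma(23/10, 1533/40)
obs 2: x=-1 → posterior Inverse-Gamma(14/5, 769/20)
obs 3: x=4 → posterior Inverse-Gamma(33/10, 2143/40)
obs 4: x=-3/4 → posterior Inverse-Gamma(19/5, 8617/160)
obs 5: x=3/2 → posterior Inverse-Gamma(43/10, 9337/160)
obs 6: x=5/2 → posterior Inverse-Gamma(24/5, 10617/160)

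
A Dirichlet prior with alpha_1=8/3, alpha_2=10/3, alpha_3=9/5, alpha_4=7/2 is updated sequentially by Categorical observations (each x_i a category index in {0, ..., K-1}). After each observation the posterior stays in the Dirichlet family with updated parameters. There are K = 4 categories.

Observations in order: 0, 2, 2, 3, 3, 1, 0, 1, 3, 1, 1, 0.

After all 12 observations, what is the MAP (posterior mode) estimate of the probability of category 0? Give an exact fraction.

obs 1: x=0 → posterior Dirichlet(11/3, 10/3, 9/5, 7/2)
obs 2: x=2 → posterior Dirichlet(11/3, 10/3, 14/5, 7/2)
obs 3: x=2 → posterior Dirichlet(11/3, 10/3, 19/5, 7/2)
obs 4: x=3 → posterior Dirichlet(11/3, 10/3, 19/5, 9/2)
obs 5: x=3 → posterior Dirichlet(11/3, 10/3, 19/5, 11/2)
obs 6: x=1 → posterior Dirichlet(11/3, 13/3, 19/5, 11/2)
obs 7: x=0 → posterior Dirichlet(14/3, 13/3, 19/5, 11/2)
obs 8: x=1 → posterior Dirichlet(14/3, 16/3, 19/5, 11/2)
obs 9: x=3 → posterior Dirichlet(14/3, 16/3, 19/5, 13/2)
obs 10: x=1 → posterior Dirichlet(14/3, 19/3, 19/5, 13/2)
obs 11: x=1 → posterior Dirichlet(14/3, 22/3, 19/5, 13/2)
obs 12: x=0 → posterior Dirichlet(17/3, 22/3, 19/5, 13/2)

140/579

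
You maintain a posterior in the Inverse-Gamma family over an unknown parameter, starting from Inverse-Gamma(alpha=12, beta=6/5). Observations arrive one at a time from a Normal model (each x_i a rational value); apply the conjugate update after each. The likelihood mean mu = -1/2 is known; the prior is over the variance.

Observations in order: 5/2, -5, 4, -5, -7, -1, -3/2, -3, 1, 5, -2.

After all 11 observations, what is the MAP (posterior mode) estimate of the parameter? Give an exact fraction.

3133/740

obs 1: x=5/2 → posterior Inverse-Gamma(25/2, 57/10)
obs 2: x=-5 → posterior Inverse-Gamma(13, 633/40)
obs 3: x=4 → posterior Inverse-Gamma(27/2, 519/20)
obs 4: x=-5 → posterior Inverse-Gamma(14, 1443/40)
obs 5: x=-7 → posterior Inverse-Gamma(29/2, 286/5)
obs 6: x=-1 → posterior Inverse-Gamma(15, 2293/40)
obs 7: x=-3/2 → posterior Inverse-Gamma(31/2, 2313/40)
obs 8: x=-3 → posterior Inverse-Gamma(16, 1219/20)
obs 9: x=1 → posterior Inverse-Gamma(33/2, 2483/40)
obs 10: x=5 → posterior Inverse-Gamma(17, 386/5)
obs 11: x=-2 → posterior Inverse-Gamma(35/2, 3133/40)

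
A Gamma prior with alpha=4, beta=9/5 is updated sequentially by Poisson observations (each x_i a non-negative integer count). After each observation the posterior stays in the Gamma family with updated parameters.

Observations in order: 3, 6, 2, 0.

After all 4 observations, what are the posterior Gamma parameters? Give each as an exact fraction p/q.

alpha=15, beta=29/5

obs 1: x=3 → posterior Gamma(7, 14/5)
obs 2: x=6 → posterior Gamma(13, 19/5)
obs 3: x=2 → posterior Gamma(15, 24/5)
obs 4: x=0 → posterior Gamma(15, 29/5)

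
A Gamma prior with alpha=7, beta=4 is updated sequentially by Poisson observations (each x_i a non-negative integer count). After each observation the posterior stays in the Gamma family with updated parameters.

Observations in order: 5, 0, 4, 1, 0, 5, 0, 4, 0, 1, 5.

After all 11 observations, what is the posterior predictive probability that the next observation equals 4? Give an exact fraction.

obs 1: x=5 → posterior Gamma(12, 5)
obs 2: x=0 → posterior Gamma(12, 6)
obs 3: x=4 → posterior Gamma(16, 7)
obs 4: x=1 → posterior Gamma(17, 8)
obs 5: x=0 → posterior Gamma(17, 9)
obs 6: x=5 → posterior Gamma(22, 10)
obs 7: x=0 → posterior Gamma(22, 11)
obs 8: x=4 → posterior Gamma(26, 12)
obs 9: x=0 → posterior Gamma(26, 13)
obs 10: x=1 → posterior Gamma(27, 14)
obs 11: x=5 → posterior Gamma(32, 15)

282377403602825928130187094211578369140625/2787593149816327892691964784081045188247552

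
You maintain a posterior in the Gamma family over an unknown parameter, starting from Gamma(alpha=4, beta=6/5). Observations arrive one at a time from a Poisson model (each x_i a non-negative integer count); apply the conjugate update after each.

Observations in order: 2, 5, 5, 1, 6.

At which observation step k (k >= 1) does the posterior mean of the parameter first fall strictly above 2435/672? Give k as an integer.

k = 3

obs 1: x=2 → posterior Gamma(6, 11/5)
obs 2: x=5 → posterior Gamma(11, 16/5)
obs 3: x=5 → posterior Gamma(16, 21/5)
obs 4: x=1 → posterior Gamma(17, 26/5)
obs 5: x=6 → posterior Gamma(23, 31/5)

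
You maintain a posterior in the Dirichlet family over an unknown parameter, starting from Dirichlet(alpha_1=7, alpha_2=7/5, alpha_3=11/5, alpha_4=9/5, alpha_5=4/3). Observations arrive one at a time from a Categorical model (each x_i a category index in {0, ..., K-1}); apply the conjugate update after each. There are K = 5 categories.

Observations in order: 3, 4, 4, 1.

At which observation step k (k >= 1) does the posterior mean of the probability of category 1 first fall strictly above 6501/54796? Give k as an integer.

obs 1: x=3 → posterior Dirichlet(7, 7/5, 11/5, 14/5, 4/3)
obs 2: x=4 → posterior Dirichlet(7, 7/5, 11/5, 14/5, 7/3)
obs 3: x=4 → posterior Dirichlet(7, 7/5, 11/5, 14/5, 10/3)
obs 4: x=1 → posterior Dirichlet(7, 12/5, 11/5, 14/5, 10/3)

k = 4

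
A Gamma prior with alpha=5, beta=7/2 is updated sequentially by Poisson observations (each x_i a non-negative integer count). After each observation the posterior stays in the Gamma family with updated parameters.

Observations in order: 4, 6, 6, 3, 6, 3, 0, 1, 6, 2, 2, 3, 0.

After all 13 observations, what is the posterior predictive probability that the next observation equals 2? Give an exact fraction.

1058094032989969395440082682428654769075507888626110183481572787658246725024/4563879541327133859038615732548216309567248316625409643165767192840576171875

obs 1: x=4 → posterior Gamma(9, 9/2)
obs 2: x=6 → posterior Gamma(15, 11/2)
obs 3: x=6 → posterior Gamma(21, 13/2)
obs 4: x=3 → posterior Gamma(24, 15/2)
obs 5: x=6 → posterior Gamma(30, 17/2)
obs 6: x=3 → posterior Gamma(33, 19/2)
obs 7: x=0 → posterior Gamma(33, 21/2)
obs 8: x=1 → posterior Gamma(34, 23/2)
obs 9: x=6 → posterior Gamma(40, 25/2)
obs 10: x=2 → posterior Gamma(42, 27/2)
obs 11: x=2 → posterior Gamma(44, 29/2)
obs 12: x=3 → posterior Gamma(47, 31/2)
obs 13: x=0 → posterior Gamma(47, 33/2)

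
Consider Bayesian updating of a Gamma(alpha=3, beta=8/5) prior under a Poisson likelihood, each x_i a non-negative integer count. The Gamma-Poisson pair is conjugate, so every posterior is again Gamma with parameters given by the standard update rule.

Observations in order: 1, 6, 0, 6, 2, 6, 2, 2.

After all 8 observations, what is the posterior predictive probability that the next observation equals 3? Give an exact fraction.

60282422030602978090826640013728860416545568849920000/283499278281258657725525680568509306972713148562602397

obs 1: x=1 → posterior Gamma(4, 13/5)
obs 2: x=6 → posterior Gamma(10, 18/5)
obs 3: x=0 → posterior Gamma(10, 23/5)
obs 4: x=6 → posterior Gamma(16, 28/5)
obs 5: x=2 → posterior Gamma(18, 33/5)
obs 6: x=6 → posterior Gamma(24, 38/5)
obs 7: x=2 → posterior Gamma(26, 43/5)
obs 8: x=2 → posterior Gamma(28, 48/5)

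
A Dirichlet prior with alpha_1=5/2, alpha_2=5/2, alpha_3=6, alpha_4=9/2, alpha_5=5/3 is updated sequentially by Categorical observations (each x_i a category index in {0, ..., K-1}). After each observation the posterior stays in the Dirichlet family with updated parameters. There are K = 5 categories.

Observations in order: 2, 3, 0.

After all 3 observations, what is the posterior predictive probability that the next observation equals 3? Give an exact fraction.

3/11

obs 1: x=2 → posterior Dirichlet(5/2, 5/2, 7, 9/2, 5/3)
obs 2: x=3 → posterior Dirichlet(5/2, 5/2, 7, 11/2, 5/3)
obs 3: x=0 → posterior Dirichlet(7/2, 5/2, 7, 11/2, 5/3)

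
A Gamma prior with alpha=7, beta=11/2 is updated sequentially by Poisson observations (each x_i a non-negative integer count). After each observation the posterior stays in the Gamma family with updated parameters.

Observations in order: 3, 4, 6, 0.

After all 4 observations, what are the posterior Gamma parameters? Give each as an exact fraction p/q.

obs 1: x=3 → posterior Gamma(10, 13/2)
obs 2: x=4 → posterior Gamma(14, 15/2)
obs 3: x=6 → posterior Gamma(20, 17/2)
obs 4: x=0 → posterior Gamma(20, 19/2)

alpha=20, beta=19/2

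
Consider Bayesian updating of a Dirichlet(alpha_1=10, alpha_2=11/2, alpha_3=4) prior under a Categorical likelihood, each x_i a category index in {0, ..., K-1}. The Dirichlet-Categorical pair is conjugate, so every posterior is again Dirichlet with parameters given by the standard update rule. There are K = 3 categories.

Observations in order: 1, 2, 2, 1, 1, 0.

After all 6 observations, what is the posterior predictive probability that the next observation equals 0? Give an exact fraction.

22/51

obs 1: x=1 → posterior Dirichlet(10, 13/2, 4)
obs 2: x=2 → posterior Dirichlet(10, 13/2, 5)
obs 3: x=2 → posterior Dirichlet(10, 13/2, 6)
obs 4: x=1 → posterior Dirichlet(10, 15/2, 6)
obs 5: x=1 → posterior Dirichlet(10, 17/2, 6)
obs 6: x=0 → posterior Dirichlet(11, 17/2, 6)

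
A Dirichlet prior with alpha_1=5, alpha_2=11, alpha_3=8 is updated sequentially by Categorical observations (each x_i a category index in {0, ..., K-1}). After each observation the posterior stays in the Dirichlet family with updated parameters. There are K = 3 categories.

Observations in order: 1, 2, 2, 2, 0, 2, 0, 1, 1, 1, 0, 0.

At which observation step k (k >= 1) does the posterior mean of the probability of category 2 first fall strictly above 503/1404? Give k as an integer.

k = 3

obs 1: x=1 → posterior Dirichlet(5, 12, 8)
obs 2: x=2 → posterior Dirichlet(5, 12, 9)
obs 3: x=2 → posterior Dirichlet(5, 12, 10)
obs 4: x=2 → posterior Dirichlet(5, 12, 11)
obs 5: x=0 → posterior Dirichlet(6, 12, 11)
obs 6: x=2 → posterior Dirichlet(6, 12, 12)
obs 7: x=0 → posterior Dirichlet(7, 12, 12)
obs 8: x=1 → posterior Dirichlet(7, 13, 12)
obs 9: x=1 → posterior Dirichlet(7, 14, 12)
obs 10: x=1 → posterior Dirichlet(7, 15, 12)
obs 11: x=0 → posterior Dirichlet(8, 15, 12)
obs 12: x=0 → posterior Dirichlet(9, 15, 12)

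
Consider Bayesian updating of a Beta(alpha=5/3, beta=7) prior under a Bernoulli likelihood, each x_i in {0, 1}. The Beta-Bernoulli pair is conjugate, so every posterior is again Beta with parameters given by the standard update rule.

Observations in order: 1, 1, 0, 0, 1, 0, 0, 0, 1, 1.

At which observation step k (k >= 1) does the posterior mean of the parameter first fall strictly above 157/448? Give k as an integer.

obs 1: x=1 → posterior Beta(8/3, 7)
obs 2: x=1 → posterior Beta(11/3, 7)
obs 3: x=0 → posterior Beta(11/3, 8)
obs 4: x=0 → posterior Beta(11/3, 9)
obs 5: x=1 → posterior Beta(14/3, 9)
obs 6: x=0 → posterior Beta(14/3, 10)
obs 7: x=0 → posterior Beta(14/3, 11)
obs 8: x=0 → posterior Beta(14/3, 12)
obs 9: x=1 → posterior Beta(17/3, 12)
obs 10: x=1 → posterior Beta(20/3, 12)

k = 10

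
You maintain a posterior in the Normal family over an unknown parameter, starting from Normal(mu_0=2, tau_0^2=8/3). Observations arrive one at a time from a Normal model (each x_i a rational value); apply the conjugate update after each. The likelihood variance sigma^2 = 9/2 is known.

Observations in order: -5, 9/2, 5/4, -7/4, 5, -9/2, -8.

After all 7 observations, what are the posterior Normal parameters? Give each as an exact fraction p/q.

obs 1: x=-5 → posterior Normal(-26/43, 72/43)
obs 2: x=9/2 → posterior Normal(46/59, 72/59)
obs 3: x=5/4 → posterior Normal(22/25, 24/25)
obs 4: x=-7/4 → posterior Normal(38/91, 72/91)
obs 5: x=5 → posterior Normal(118/107, 72/107)
obs 6: x=-9/2 → posterior Normal(46/123, 24/41)
obs 7: x=-8 → posterior Normal(-82/139, 72/139)

mu_0=-82/139, tau_0^2=72/139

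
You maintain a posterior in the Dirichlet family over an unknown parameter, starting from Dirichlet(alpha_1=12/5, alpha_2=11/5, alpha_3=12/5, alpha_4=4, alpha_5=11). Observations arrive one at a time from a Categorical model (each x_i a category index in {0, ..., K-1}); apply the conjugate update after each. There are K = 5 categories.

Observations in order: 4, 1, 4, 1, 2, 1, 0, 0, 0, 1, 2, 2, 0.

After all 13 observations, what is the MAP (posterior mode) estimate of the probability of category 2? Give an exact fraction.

obs 1: x=4 → posterior Dirichlet(12/5, 11/5, 12/5, 4, 12)
obs 2: x=1 → posterior Dirichlet(12/5, 16/5, 12/5, 4, 12)
obs 3: x=4 → posterior Dirichlet(12/5, 16/5, 12/5, 4, 13)
obs 4: x=1 → posterior Dirichlet(12/5, 21/5, 12/5, 4, 13)
obs 5: x=2 → posterior Dirichlet(12/5, 21/5, 17/5, 4, 13)
obs 6: x=1 → posterior Dirichlet(12/5, 26/5, 17/5, 4, 13)
obs 7: x=0 → posterior Dirichlet(17/5, 26/5, 17/5, 4, 13)
obs 8: x=0 → posterior Dirichlet(22/5, 26/5, 17/5, 4, 13)
obs 9: x=0 → posterior Dirichlet(27/5, 26/5, 17/5, 4, 13)
obs 10: x=1 → posterior Dirichlet(27/5, 31/5, 17/5, 4, 13)
obs 11: x=2 → posterior Dirichlet(27/5, 31/5, 22/5, 4, 13)
obs 12: x=2 → posterior Dirichlet(27/5, 31/5, 27/5, 4, 13)
obs 13: x=0 → posterior Dirichlet(32/5, 31/5, 27/5, 4, 13)

11/75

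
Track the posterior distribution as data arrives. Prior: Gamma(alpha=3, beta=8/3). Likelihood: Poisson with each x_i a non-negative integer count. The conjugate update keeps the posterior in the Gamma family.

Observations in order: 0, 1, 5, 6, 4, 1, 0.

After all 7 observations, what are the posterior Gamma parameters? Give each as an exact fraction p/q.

alpha=20, beta=29/3

obs 1: x=0 → posterior Gamma(3, 11/3)
obs 2: x=1 → posterior Gamma(4, 14/3)
obs 3: x=5 → posterior Gamma(9, 17/3)
obs 4: x=6 → posterior Gamma(15, 20/3)
obs 5: x=4 → posterior Gamma(19, 23/3)
obs 6: x=1 → posterior Gamma(20, 26/3)
obs 7: x=0 → posterior Gamma(20, 29/3)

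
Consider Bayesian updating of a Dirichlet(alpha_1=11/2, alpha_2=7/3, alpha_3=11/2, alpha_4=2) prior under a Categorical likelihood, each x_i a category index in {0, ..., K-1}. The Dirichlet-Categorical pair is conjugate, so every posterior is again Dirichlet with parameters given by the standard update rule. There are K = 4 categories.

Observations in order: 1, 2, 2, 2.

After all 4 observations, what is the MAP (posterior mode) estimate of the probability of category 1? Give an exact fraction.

7/46

obs 1: x=1 → posterior Dirichlet(11/2, 10/3, 11/2, 2)
obs 2: x=2 → posterior Dirichlet(11/2, 10/3, 13/2, 2)
obs 3: x=2 → posterior Dirichlet(11/2, 10/3, 15/2, 2)
obs 4: x=2 → posterior Dirichlet(11/2, 10/3, 17/2, 2)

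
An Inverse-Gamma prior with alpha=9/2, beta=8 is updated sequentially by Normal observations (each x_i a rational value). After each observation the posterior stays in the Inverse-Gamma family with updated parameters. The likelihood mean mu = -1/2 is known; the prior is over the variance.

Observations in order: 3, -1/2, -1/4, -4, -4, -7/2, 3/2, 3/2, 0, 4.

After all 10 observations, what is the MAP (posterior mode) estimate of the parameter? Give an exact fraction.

obs 1: x=3 → posterior Inverse-Gamma(5, 113/8)
obs 2: x=-1/2 → posterior Inverse-Gamma(11/2, 113/8)
obs 3: x=-1/4 → posterior Inverse-Gamma(6, 453/32)
obs 4: x=-4 → posterior Inverse-Gamma(13/2, 649/32)
obs 5: x=-4 → posterior Inverse-Gamma(7, 845/32)
obs 6: x=-7/2 → posterior Inverse-Gamma(15/2, 989/32)
obs 7: x=3/2 → posterior Inverse-Gamma(8, 1053/32)
obs 8: x=3/2 → posterior Inverse-Gamma(17/2, 1117/32)
obs 9: x=0 → posterior Inverse-Gamma(9, 1121/32)
obs 10: x=4 → posterior Inverse-Gamma(19/2, 1445/32)

1445/336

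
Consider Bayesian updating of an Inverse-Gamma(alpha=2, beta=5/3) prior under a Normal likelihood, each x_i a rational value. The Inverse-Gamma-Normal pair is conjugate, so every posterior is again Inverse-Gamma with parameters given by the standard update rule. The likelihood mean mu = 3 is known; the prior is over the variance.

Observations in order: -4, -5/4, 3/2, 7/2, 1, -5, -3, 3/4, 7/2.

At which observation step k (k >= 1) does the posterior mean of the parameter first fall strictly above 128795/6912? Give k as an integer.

k = 7

obs 1: x=-4 → posterior Inverse-Gamma(5/2, 157/6)
obs 2: x=-5/4 → posterior Inverse-Gamma(3, 3379/96)
obs 3: x=3/2 → posterior Inverse-Gamma(7/2, 3487/96)
obs 4: x=7/2 → posterior Inverse-Gamma(4, 3499/96)
obs 5: x=1 → posterior Inverse-Gamma(9/2, 3691/96)
obs 6: x=-5 → posterior Inverse-Gamma(5, 6763/96)
obs 7: x=-3 → posterior Inverse-Gamma(11/2, 8491/96)
obs 8: x=3/4 → posterior Inverse-Gamma(6, 4367/48)
obs 9: x=7/2 → posterior Inverse-Gamma(13/2, 4373/48)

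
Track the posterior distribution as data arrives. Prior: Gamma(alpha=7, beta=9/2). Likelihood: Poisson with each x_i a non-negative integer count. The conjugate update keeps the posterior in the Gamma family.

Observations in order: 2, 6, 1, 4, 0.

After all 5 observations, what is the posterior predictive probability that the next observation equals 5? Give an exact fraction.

2434627400898336620267255565568/54108198377272584130510593262881

obs 1: x=2 → posterior Gamma(9, 11/2)
obs 2: x=6 → posterior Gamma(15, 13/2)
obs 3: x=1 → posterior Gamma(16, 15/2)
obs 4: x=4 → posterior Gamma(20, 17/2)
obs 5: x=0 → posterior Gamma(20, 19/2)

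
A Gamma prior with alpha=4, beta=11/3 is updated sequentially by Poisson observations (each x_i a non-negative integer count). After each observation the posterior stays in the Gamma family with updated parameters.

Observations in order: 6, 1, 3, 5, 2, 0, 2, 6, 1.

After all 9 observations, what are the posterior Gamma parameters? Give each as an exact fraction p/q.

alpha=30, beta=38/3

obs 1: x=6 → posterior Gamma(10, 14/3)
obs 2: x=1 → posterior Gamma(11, 17/3)
obs 3: x=3 → posterior Gamma(14, 20/3)
obs 4: x=5 → posterior Gamma(19, 23/3)
obs 5: x=2 → posterior Gamma(21, 26/3)
obs 6: x=0 → posterior Gamma(21, 29/3)
obs 7: x=2 → posterior Gamma(23, 32/3)
obs 8: x=6 → posterior Gamma(29, 35/3)
obs 9: x=1 → posterior Gamma(30, 38/3)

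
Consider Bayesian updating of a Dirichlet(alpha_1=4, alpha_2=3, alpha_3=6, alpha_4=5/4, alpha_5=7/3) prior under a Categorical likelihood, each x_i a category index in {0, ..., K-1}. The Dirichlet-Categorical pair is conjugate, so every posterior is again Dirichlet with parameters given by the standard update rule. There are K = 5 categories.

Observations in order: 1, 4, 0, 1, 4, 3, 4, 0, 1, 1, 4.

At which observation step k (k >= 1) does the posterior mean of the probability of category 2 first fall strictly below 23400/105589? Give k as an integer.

obs 1: x=1 → posterior Dirichlet(4, 4, 6, 5/4, 7/3)
obs 2: x=4 → posterior Dirichlet(4, 4, 6, 5/4, 10/3)
obs 3: x=0 → posterior Dirichlet(5, 4, 6, 5/4, 10/3)
obs 4: x=1 → posterior Dirichlet(5, 5, 6, 5/4, 10/3)
obs 5: x=4 → posterior Dirichlet(5, 5, 6, 5/4, 13/3)
obs 6: x=3 → posterior Dirichlet(5, 5, 6, 9/4, 13/3)
obs 7: x=4 → posterior Dirichlet(5, 5, 6, 9/4, 16/3)
obs 8: x=0 → posterior Dirichlet(6, 5, 6, 9/4, 16/3)
obs 9: x=1 → posterior Dirichlet(6, 6, 6, 9/4, 16/3)
obs 10: x=1 → posterior Dirichlet(6, 7, 6, 9/4, 16/3)
obs 11: x=4 → posterior Dirichlet(6, 7, 6, 9/4, 19/3)

k = 11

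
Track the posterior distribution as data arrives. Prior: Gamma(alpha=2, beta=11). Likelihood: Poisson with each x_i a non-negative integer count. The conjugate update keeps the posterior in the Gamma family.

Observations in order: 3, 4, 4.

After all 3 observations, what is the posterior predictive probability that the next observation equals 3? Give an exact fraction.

72228044366127104/1313681671142578125

obs 1: x=3 → posterior Gamma(5, 12)
obs 2: x=4 → posterior Gamma(9, 13)
obs 3: x=4 → posterior Gamma(13, 14)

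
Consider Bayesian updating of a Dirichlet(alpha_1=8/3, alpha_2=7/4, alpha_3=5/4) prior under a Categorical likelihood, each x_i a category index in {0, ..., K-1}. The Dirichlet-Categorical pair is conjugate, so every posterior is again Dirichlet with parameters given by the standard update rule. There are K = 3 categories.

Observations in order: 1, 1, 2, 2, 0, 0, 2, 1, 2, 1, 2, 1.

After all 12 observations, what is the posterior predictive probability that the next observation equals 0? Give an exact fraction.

obs 1: x=1 → posterior Dirichlet(8/3, 11/4, 5/4)
obs 2: x=1 → posterior Dirichlet(8/3, 15/4, 5/4)
obs 3: x=2 → posterior Dirichlet(8/3, 15/4, 9/4)
obs 4: x=2 → posterior Dirichlet(8/3, 15/4, 13/4)
obs 5: x=0 → posterior Dirichlet(11/3, 15/4, 13/4)
obs 6: x=0 → posterior Dirichlet(14/3, 15/4, 13/4)
obs 7: x=2 → posterior Dirichlet(14/3, 15/4, 17/4)
obs 8: x=1 → posterior Dirichlet(14/3, 19/4, 17/4)
obs 9: x=2 → posterior Dirichlet(14/3, 19/4, 21/4)
obs 10: x=1 → posterior Dirichlet(14/3, 23/4, 21/4)
obs 11: x=2 → posterior Dirichlet(14/3, 23/4, 25/4)
obs 12: x=1 → posterior Dirichlet(14/3, 27/4, 25/4)

14/53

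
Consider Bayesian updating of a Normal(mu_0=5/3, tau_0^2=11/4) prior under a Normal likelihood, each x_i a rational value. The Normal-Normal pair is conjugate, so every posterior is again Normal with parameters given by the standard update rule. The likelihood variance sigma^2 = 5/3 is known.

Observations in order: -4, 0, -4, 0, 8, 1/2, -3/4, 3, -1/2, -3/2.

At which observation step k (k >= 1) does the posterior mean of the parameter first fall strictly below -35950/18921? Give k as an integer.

k = 3

obs 1: x=-4 → posterior Normal(-296/159, 55/53)
obs 2: x=0 → posterior Normal(-148/129, 55/86)
obs 3: x=-4 → posterior Normal(-692/357, 55/119)
obs 4: x=0 → posterior Normal(-173/114, 55/152)
obs 5: x=8 → posterior Normal(20/111, 11/37)
obs 6: x=1/2 → posterior Normal(299/1308, 55/218)
obs 7: x=-3/4 → posterior Normal(301/3012, 55/251)
obs 8: x=3 → posterior Normal(1489/3408, 55/284)
obs 9: x=-1/2 → posterior Normal(1291/3804, 55/317)
obs 10: x=-3/2 → posterior Normal(697/4200, 11/70)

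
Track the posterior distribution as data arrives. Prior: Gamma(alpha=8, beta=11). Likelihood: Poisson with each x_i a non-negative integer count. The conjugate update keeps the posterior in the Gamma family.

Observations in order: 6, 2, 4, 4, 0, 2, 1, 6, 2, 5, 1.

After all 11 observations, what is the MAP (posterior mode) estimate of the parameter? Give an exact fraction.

20/11

obs 1: x=6 → posterior Gamma(14, 12)
obs 2: x=2 → posterior Gamma(16, 13)
obs 3: x=4 → posterior Gamma(20, 14)
obs 4: x=4 → posterior Gamma(24, 15)
obs 5: x=0 → posterior Gamma(24, 16)
obs 6: x=2 → posterior Gamma(26, 17)
obs 7: x=1 → posterior Gamma(27, 18)
obs 8: x=6 → posterior Gamma(33, 19)
obs 9: x=2 → posterior Gamma(35, 20)
obs 10: x=5 → posterior Gamma(40, 21)
obs 11: x=1 → posterior Gamma(41, 22)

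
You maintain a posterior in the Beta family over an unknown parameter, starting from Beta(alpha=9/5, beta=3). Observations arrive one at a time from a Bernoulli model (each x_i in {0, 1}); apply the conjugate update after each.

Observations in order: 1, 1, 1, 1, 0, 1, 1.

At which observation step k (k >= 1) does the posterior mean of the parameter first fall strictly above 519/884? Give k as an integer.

k = 3

obs 1: x=1 → posterior Beta(14/5, 3)
obs 2: x=1 → posterior Beta(19/5, 3)
obs 3: x=1 → posterior Beta(24/5, 3)
obs 4: x=1 → posterior Beta(29/5, 3)
obs 5: x=0 → posterior Beta(29/5, 4)
obs 6: x=1 → posterior Beta(34/5, 4)
obs 7: x=1 → posterior Beta(39/5, 4)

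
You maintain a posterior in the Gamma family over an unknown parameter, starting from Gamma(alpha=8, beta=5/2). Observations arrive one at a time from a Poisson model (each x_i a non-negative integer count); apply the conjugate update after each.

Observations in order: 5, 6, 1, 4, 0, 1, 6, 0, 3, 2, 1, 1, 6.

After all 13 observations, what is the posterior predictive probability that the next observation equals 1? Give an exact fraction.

3334298796768686828755182348751364669989169674429817068240633205768/19576480194321471326300093618853952770545630692699187664582729951363

obs 1: x=5 → posterior Gamma(13, 7/2)
obs 2: x=6 → posterior Gamma(19, 9/2)
obs 3: x=1 → posterior Gamma(20, 11/2)
obs 4: x=4 → posterior Gamma(24, 13/2)
obs 5: x=0 → posterior Gamma(24, 15/2)
obs 6: x=1 → posterior Gamma(25, 17/2)
obs 7: x=6 → posterior Gamma(31, 19/2)
obs 8: x=0 → posterior Gamma(31, 21/2)
obs 9: x=3 → posterior Gamma(34, 23/2)
obs 10: x=2 → posterior Gamma(36, 25/2)
obs 11: x=1 → posterior Gamma(37, 27/2)
obs 12: x=1 → posterior Gamma(38, 29/2)
obs 13: x=6 → posterior Gamma(44, 31/2)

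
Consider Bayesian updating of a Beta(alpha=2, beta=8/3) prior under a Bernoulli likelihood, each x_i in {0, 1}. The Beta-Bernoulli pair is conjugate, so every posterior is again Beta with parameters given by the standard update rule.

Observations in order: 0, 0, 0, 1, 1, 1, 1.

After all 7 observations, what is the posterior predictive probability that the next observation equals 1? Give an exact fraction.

obs 1: x=0 → posterior Beta(2, 11/3)
obs 2: x=0 → posterior Beta(2, 14/3)
obs 3: x=0 → posterior Beta(2, 17/3)
obs 4: x=1 → posterior Beta(3, 17/3)
obs 5: x=1 → posterior Beta(4, 17/3)
obs 6: x=1 → posterior Beta(5, 17/3)
obs 7: x=1 → posterior Beta(6, 17/3)

18/35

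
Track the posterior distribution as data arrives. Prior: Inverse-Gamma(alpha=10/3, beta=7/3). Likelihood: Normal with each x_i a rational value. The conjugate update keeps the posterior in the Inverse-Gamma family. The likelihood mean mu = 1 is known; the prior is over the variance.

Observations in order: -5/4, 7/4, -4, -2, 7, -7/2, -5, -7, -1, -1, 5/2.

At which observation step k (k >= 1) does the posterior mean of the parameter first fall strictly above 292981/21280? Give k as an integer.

k = 8

obs 1: x=-5/4 → posterior Inverse-Gamma(23/6, 467/96)
obs 2: x=7/4 → posterior Inverse-Gamma(13/3, 247/48)
obs 3: x=-4 → posterior Inverse-Gamma(29/6, 847/48)
obs 4: x=-2 → posterior Inverse-Gamma(16/3, 1063/48)
obs 5: x=7 → posterior Inverse-Gamma(35/6, 1927/48)
obs 6: x=-7/2 → posterior Inverse-Gamma(19/3, 2413/48)
obs 7: x=-5 → posterior Inverse-Gamma(41/6, 3277/48)
obs 8: x=-7 → posterior Inverse-Gamma(22/3, 4813/48)
obs 9: x=-1 → posterior Inverse-Gamma(47/6, 4909/48)
obs 10: x=-1 → posterior Inverse-Gamma(25/3, 5005/48)
obs 11: x=5/2 → posterior Inverse-Gamma(53/6, 5059/48)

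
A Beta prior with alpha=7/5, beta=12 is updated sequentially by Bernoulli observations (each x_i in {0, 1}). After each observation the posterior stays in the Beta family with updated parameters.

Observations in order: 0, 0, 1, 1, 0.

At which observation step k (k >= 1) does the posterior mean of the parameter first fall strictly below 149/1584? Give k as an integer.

k = 2

obs 1: x=0 → posterior Beta(7/5, 13)
obs 2: x=0 → posterior Beta(7/5, 14)
obs 3: x=1 → posterior Beta(12/5, 14)
obs 4: x=1 → posterior Beta(17/5, 14)
obs 5: x=0 → posterior Beta(17/5, 15)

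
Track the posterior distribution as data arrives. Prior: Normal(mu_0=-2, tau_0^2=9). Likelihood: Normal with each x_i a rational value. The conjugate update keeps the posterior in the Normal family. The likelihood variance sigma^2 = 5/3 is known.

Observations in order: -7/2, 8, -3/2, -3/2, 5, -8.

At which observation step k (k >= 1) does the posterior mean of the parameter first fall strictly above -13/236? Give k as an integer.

k = 2

obs 1: x=-7/2 → posterior Normal(-209/64, 45/32)
obs 2: x=8 → posterior Normal(223/118, 45/59)
obs 3: x=-3/2 → posterior Normal(71/86, 45/86)
obs 4: x=-3/2 → posterior Normal(61/226, 45/113)
obs 5: x=5 → posterior Normal(331/280, 9/28)
obs 6: x=-8 → posterior Normal(-101/334, 45/167)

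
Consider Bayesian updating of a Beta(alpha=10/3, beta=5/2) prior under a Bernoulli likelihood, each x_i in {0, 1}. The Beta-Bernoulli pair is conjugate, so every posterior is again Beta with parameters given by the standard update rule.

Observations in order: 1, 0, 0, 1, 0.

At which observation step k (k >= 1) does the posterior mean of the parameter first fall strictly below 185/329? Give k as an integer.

k = 2

obs 1: x=1 → posterior Beta(13/3, 5/2)
obs 2: x=0 → posterior Beta(13/3, 7/2)
obs 3: x=0 → posterior Beta(13/3, 9/2)
obs 4: x=1 → posterior Beta(16/3, 9/2)
obs 5: x=0 → posterior Beta(16/3, 11/2)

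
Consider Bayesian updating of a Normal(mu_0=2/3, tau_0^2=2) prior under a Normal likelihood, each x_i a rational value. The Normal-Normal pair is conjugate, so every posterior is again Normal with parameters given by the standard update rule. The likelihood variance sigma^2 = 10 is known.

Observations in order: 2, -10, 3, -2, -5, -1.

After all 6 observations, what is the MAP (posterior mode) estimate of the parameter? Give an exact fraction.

obs 1: x=2 → posterior Normal(8/9, 5/3)
obs 2: x=-10 → posterior Normal(-2/3, 10/7)
obs 3: x=3 → posterior Normal(-5/24, 5/4)
obs 4: x=-2 → posterior Normal(-11/27, 10/9)
obs 5: x=-5 → posterior Normal(-13/15, 1)
obs 6: x=-1 → posterior Normal(-29/33, 10/11)

-29/33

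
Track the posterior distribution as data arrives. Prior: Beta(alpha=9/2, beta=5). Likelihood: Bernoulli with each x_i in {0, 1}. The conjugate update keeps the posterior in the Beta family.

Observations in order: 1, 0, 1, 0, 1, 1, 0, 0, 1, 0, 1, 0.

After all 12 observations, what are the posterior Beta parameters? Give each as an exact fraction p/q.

alpha=21/2, beta=11

obs 1: x=1 → posterior Beta(11/2, 5)
obs 2: x=0 → posterior Beta(11/2, 6)
obs 3: x=1 → posterior Beta(13/2, 6)
obs 4: x=0 → posterior Beta(13/2, 7)
obs 5: x=1 → posterior Beta(15/2, 7)
obs 6: x=1 → posterior Beta(17/2, 7)
obs 7: x=0 → posterior Beta(17/2, 8)
obs 8: x=0 → posterior Beta(17/2, 9)
obs 9: x=1 → posterior Beta(19/2, 9)
obs 10: x=0 → posterior Beta(19/2, 10)
obs 11: x=1 → posterior Beta(21/2, 10)
obs 12: x=0 → posterior Beta(21/2, 11)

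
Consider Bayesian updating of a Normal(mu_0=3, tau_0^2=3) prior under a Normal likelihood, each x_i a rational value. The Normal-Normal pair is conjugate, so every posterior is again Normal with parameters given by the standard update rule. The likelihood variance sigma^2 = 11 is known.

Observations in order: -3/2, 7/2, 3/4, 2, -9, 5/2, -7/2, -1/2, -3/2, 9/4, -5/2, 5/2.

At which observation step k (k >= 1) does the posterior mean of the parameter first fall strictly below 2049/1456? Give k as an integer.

k = 5

obs 1: x=-3/2 → posterior Normal(57/28, 33/14)
obs 2: x=7/2 → posterior Normal(39/17, 33/17)
obs 3: x=3/4 → posterior Normal(33/16, 33/20)
obs 4: x=2 → posterior Normal(189/92, 33/23)
obs 5: x=-9 → posterior Normal(81/104, 33/26)
obs 6: x=5/2 → posterior Normal(111/116, 33/29)
obs 7: x=-7/2 → posterior Normal(69/128, 33/32)
obs 8: x=-1/2 → posterior Normal(9/20, 33/35)
obs 9: x=-3/2 → posterior Normal(45/152, 33/38)
obs 10: x=9/4 → posterior Normal(18/41, 33/41)
obs 11: x=-5/2 → posterior Normal(21/88, 3/4)
obs 12: x=5/2 → posterior Normal(18/47, 33/47)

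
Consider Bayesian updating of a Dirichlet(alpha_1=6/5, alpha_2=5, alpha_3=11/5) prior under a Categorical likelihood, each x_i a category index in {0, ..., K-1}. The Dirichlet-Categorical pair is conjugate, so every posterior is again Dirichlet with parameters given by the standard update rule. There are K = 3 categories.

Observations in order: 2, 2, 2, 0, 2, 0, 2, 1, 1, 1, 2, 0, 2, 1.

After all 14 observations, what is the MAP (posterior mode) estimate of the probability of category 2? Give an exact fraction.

obs 1: x=2 → posterior Dirichlet(6/5, 5, 16/5)
obs 2: x=2 → posterior Dirichlet(6/5, 5, 21/5)
obs 3: x=2 → posterior Dirichlet(6/5, 5, 26/5)
obs 4: x=0 → posterior Dirichlet(11/5, 5, 26/5)
obs 5: x=2 → posterior Dirichlet(11/5, 5, 31/5)
obs 6: x=0 → posterior Dirichlet(16/5, 5, 31/5)
obs 7: x=2 → posterior Dirichlet(16/5, 5, 36/5)
obs 8: x=1 → posterior Dirichlet(16/5, 6, 36/5)
obs 9: x=1 → posterior Dirichlet(16/5, 7, 36/5)
obs 10: x=1 → posterior Dirichlet(16/5, 8, 36/5)
obs 11: x=2 → posterior Dirichlet(16/5, 8, 41/5)
obs 12: x=0 → posterior Dirichlet(21/5, 8, 41/5)
obs 13: x=2 → posterior Dirichlet(21/5, 8, 46/5)
obs 14: x=1 → posterior Dirichlet(21/5, 9, 46/5)

41/97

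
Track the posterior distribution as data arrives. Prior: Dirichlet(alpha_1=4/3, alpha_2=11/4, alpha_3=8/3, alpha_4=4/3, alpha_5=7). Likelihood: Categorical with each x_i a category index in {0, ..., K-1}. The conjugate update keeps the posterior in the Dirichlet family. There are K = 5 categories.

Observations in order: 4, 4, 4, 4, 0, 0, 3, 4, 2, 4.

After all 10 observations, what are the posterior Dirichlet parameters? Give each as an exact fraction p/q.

alpha_1=10/3, alpha_2=11/4, alpha_3=11/3, alpha_4=7/3, alpha_5=13

obs 1: x=4 → posterior Dirichlet(4/3, 11/4, 8/3, 4/3, 8)
obs 2: x=4 → posterior Dirichlet(4/3, 11/4, 8/3, 4/3, 9)
obs 3: x=4 → posterior Dirichlet(4/3, 11/4, 8/3, 4/3, 10)
obs 4: x=4 → posterior Dirichlet(4/3, 11/4, 8/3, 4/3, 11)
obs 5: x=0 → posterior Dirichlet(7/3, 11/4, 8/3, 4/3, 11)
obs 6: x=0 → posterior Dirichlet(10/3, 11/4, 8/3, 4/3, 11)
obs 7: x=3 → posterior Dirichlet(10/3, 11/4, 8/3, 7/3, 11)
obs 8: x=4 → posterior Dirichlet(10/3, 11/4, 8/3, 7/3, 12)
obs 9: x=2 → posterior Dirichlet(10/3, 11/4, 11/3, 7/3, 12)
obs 10: x=4 → posterior Dirichlet(10/3, 11/4, 11/3, 7/3, 13)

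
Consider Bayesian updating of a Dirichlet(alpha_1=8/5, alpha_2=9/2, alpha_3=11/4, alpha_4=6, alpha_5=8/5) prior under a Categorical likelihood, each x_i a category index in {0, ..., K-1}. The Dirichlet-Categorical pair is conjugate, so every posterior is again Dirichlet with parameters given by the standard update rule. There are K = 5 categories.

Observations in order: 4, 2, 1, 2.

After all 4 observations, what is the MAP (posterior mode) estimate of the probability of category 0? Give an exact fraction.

4/103

obs 1: x=4 → posterior Dirichlet(8/5, 9/2, 11/4, 6, 13/5)
obs 2: x=2 → posterior Dirichlet(8/5, 9/2, 15/4, 6, 13/5)
obs 3: x=1 → posterior Dirichlet(8/5, 11/2, 15/4, 6, 13/5)
obs 4: x=2 → posterior Dirichlet(8/5, 11/2, 19/4, 6, 13/5)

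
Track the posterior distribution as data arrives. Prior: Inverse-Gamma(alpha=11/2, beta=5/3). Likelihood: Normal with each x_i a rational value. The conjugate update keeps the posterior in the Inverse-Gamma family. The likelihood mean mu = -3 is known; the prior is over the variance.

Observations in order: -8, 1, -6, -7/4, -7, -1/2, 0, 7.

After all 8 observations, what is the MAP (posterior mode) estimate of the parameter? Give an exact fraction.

obs 1: x=-8 → posterior Inverse-Gamma(6, 85/6)
obs 2: x=1 → posterior Inverse-Gamma(13/2, 133/6)
obs 3: x=-6 → posterior Inverse-Gamma(7, 80/3)
obs 4: x=-7/4 → posterior Inverse-Gamma(15/2, 2635/96)
obs 5: x=-7 → posterior Inverse-Gamma(8, 3403/96)
obs 6: x=-1/2 → posterior Inverse-Gamma(17/2, 3703/96)
obs 7: x=0 → posterior Inverse-Gamma(9, 4135/96)
obs 8: x=7 → posterior Inverse-Gamma(19/2, 8935/96)

8935/1008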